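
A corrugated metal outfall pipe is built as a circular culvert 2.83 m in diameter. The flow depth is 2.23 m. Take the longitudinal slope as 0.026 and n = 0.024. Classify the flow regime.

For a circular section of diameter D = 2.83 m at depth y = 2.23 m, the central angle is θ = 2 arccos(1 − 2y/D) = 4.369 rad. Then A = (D²/8)(θ − sin θ) = 5.317 m² and P = Dθ/2 = 6.182 m.
Hydraulic radius R = A/P = 5.317/6.182 = 0.86 m.
V = (1/n) R^(2/3) √S = (1/0.024) × 0.86^(2/3) × √0.026 = 6.076 m/s. Hydraulic depth D_h = A/T = 5.317/2.313 = 2.298 m.
Froude number Fr = V/√(g·D_h) = 6.076/√(9.81×2.298) = 1.28, which is greater than 1, so the flow is supercritical.

supercritical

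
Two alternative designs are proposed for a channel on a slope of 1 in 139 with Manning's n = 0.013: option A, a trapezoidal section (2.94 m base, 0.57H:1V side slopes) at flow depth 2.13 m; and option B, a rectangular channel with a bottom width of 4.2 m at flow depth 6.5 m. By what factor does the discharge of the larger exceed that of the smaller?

Channel A: With bottom width b = 2.94 m and side slope z = 0.57: A = (b + zy)y = (2.94 + 0.57×2.13)×2.13 = 8.848 m²; P = b + 2y√(1+z²) = 2.94 + 2×2.13×1.151 = 7.843 m. Hydraulic radius R = A/P = 8.848/7.843 = 1.128 m. Q_A = (1/0.013)·8.848·1.128^(2/3)·√0.007194 = 62.56 m³/s.
Channel B: Flow area A = b·y = 4.2 × 6.5 = 27.3 m². Wetted perimeter P = b + 2y = 4.2 + 2×6.5 = 17.2 m. Hydraulic radius R = A/P = 27.3/17.2 = 1.587 m. Q_B = (1/0.013)·27.3·1.587^(2/3)·√0.007194 = 242.4 m³/s.
The larger discharge is 242.4 m³/s and the smaller is 62.56 m³/s; the ratio is 3.87.

3.87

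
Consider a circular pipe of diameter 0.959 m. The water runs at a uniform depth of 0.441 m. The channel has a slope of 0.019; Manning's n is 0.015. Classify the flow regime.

For a circular section of diameter D = 0.959 m at depth y = 0.441 m, the central angle is θ = 2 arccos(1 − 2y/D) = 2.981 rad. Then A = (D²/8)(θ − sin θ) = 0.3243 m² and P = Dθ/2 = 1.429 m.
Hydraulic radius R = A/P = 0.3243/1.429 = 0.2269 m.
V = (1/n) R^(2/3) √S = (1/0.015) × 0.2269^(2/3) × √0.019 = 3.418 m/s. Hydraulic depth D_h = A/T = 0.3243/0.9559 = 0.3392 m.
Froude number Fr = V/√(g·D_h) = 3.418/√(9.81×0.3392) = 1.87, which is greater than 1, so the flow is supercritical.

supercritical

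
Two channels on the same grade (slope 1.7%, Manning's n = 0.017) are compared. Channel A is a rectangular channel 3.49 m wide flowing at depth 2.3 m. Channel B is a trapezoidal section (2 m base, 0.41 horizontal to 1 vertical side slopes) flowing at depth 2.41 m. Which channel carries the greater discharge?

Channel A: Flow area A = b·y = 3.49 × 2.3 = 8.027 m². Wetted perimeter P = b + 2y = 3.49 + 2×2.3 = 8.09 m. Hydraulic radius R = A/P = 8.027/8.09 = 0.9922 m. Q_A = (1/0.017)·8.027·0.9922^(2/3)·√0.017 = 61.24 m³/s.
Channel B: With bottom width b = 2 m and side slope z = 0.41: A = (b + zy)y = (2 + 0.41×2.41)×2.41 = 7.201 m²; P = b + 2y√(1+z²) = 2 + 2×2.41×1.081 = 7.209 m. Hydraulic radius R = A/P = 7.201/7.209 = 0.9989 m. Q_B = (1/0.017)·7.201·0.9989^(2/3)·√0.017 = 55.19 m³/s.
Q_A = 61.24 m³/s vs Q_B = 55.19 m³/s, so channel A carries more.

channel A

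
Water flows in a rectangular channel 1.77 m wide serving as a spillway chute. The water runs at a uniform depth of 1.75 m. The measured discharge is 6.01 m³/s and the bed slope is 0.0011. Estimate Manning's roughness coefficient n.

n = 0.012

Flow area A = b·y = 1.77 × 1.75 = 3.098 m². Wetted perimeter P = b + 2y = 1.77 + 2×1.75 = 5.27 m.
Hydraulic radius R = A/P = 3.098/5.27 = 0.5878 m.
Rearranging Manning's equation: n = (1/Q) A R^(2/3) S^(1/2) = (1/6.01) × 3.098 × 0.5878^(2/3) × √0.0011 = 0.012.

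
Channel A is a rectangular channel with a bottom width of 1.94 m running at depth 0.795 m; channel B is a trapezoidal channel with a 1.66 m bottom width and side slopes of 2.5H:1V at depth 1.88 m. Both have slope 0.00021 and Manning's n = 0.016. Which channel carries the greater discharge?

Channel A: Flow area A = b·y = 1.94 × 0.795 = 1.542 m². Wetted perimeter P = b + 2y = 1.94 + 2×0.795 = 3.53 m. Hydraulic radius R = A/P = 1.542/3.53 = 0.4369 m. Q_A = (1/0.016)·1.542·0.4369^(2/3)·√0.00021 = 0.8043 m³/s.
Channel B: With bottom width b = 1.66 m and side slope z = 2.5: A = (b + zy)y = (1.66 + 2.5×1.88)×1.88 = 11.96 m²; P = b + 2y√(1+z²) = 1.66 + 2×1.88×2.693 = 11.78 m. Hydraulic radius R = A/P = 11.96/11.78 = 1.015 m. Q_B = (1/0.016)·11.96·1.015^(2/3)·√0.00021 = 10.93 m³/s.
Q_A = 0.8043 m³/s vs Q_B = 10.93 m³/s, so channel B carries more.

channel B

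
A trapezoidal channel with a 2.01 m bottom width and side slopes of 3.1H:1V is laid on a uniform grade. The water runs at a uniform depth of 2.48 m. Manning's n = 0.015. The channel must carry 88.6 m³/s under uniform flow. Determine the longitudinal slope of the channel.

S = 0.0021

With bottom width b = 2.01 m and side slope z = 3.1: A = (b + zy)y = (2.01 + 3.1×2.48)×2.48 = 24.05 m²; P = b + 2y√(1+z²) = 2.01 + 2×2.48×3.257 = 18.17 m.
Hydraulic radius R = A/P = 24.05/18.17 = 1.324 m.
From Manning's equation, S = [nQ / (1 A R^(2/3))]² = [0.015 × 88.6 / (1 × 24.05 × 1.324^(2/3))]² = 0.0021.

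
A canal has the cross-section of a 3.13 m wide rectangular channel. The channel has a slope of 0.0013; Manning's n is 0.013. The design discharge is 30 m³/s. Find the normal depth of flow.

y_n = 3.32 m

Manning's equation rearranged: A R^(2/3) = nQ / (1·√S) = 0.013 × 30 / (√0.0013) = 10.82.
Trying y = 2.53 m: A R^(2/3) = 7.743 — low.
Trying y = 3.32 m: A R^(2/3) = 10.83 — matches.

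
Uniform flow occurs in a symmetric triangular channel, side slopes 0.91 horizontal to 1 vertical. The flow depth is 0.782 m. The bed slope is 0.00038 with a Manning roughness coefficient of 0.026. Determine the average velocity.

For a triangular section with side slope z = 0.91: A = zy² = 0.91×0.782² = 0.5565 m²; P = 2y√(1+z²) = 2×0.782×1.352 = 2.115 m.
Hydraulic radius R = A/P = 0.5565/2.115 = 0.2632 m.
From Manning's equation, V = (1/n) R^(2/3) S^(1/2) = (1/0.026) × 0.2632^(2/3) × 0.00038^(1/2) = 0.308 m/s.

V = 0.308 m/s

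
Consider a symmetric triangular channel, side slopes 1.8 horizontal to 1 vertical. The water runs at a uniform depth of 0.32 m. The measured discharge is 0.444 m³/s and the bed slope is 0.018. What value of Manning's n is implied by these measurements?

For a triangular section with side slope z = 1.8: A = zy² = 1.8×0.32² = 0.1843 m²; P = 2y√(1+z²) = 2×0.32×2.059 = 1.318 m.
Hydraulic radius R = A/P = 0.1843/1.318 = 0.1399 m.
Rearranging Manning's equation: n = (1/Q) A R^(2/3) S^(1/2) = (1/0.444) × 0.1843 × 0.1399^(2/3) × √0.018 = 0.015.

n = 0.015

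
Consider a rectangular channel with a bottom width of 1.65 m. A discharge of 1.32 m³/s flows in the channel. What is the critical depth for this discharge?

y_c = 0.403 m

For a rectangular channel, critical depth y_c = (q²/g)^(1/3) where q = Q/b = 1.32/1.65 = 0.8 m²/s.
So y_c = (0.8²/9.81)^(1/3) = 0.403 m.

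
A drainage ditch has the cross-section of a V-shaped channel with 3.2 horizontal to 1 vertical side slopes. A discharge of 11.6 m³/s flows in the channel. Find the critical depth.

At critical depth, Q² T / (g A³) = 1, i.e. A³/T = Q²/g = 11.6²/9.81 = 13.72.
At y = 0.848 m: A³/T = 2.245 — too small.
At y = 1.37 m: A³/T = 24.71 — too large.
At y = 1.22 m: A³/T = 13.84 — ≈ 13.72.

y_c = 1.22 m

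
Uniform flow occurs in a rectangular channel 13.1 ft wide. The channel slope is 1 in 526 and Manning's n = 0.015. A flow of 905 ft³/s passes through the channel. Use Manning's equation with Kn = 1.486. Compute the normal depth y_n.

Manning's equation rearranged: A R^(2/3) = nQ / (1.486·√S) = 0.015 × 905 / (1.486 × √0.001901) = 209.5.
At y = 8.07 ft: A R^(2/3) = 249 — over.
At y = 4.97 ft: A R^(2/3) = 130.1 — short.
At y = 7.07 ft: A R^(2/3) = 209.4 — matches.

y_n = 7.07 ft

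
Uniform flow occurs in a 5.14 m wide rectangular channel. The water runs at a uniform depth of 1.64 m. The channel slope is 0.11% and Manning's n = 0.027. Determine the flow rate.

Q = 10.4 m³/s

Flow area A = b·y = 5.14 × 1.64 = 8.43 m². Wetted perimeter P = b + 2y = 5.14 + 2×1.64 = 8.42 m.
Hydraulic radius R = A/P = 8.43/8.42 = 1.001 m.
Manning's equation: Q = (1/n) A R^(2/3) S^(1/2) = (1/0.027) × 8.43 × 1.001^(2/3) × 0.0011^(1/2) = 10.4 m³/s.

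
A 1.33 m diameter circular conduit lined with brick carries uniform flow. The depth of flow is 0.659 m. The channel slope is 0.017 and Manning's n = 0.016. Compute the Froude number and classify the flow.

supercritical

For a circular section of diameter D = 1.33 m at depth y = 0.659 m, the central angle is θ = 2 arccos(1 − 2y/D) = 3.124 rad. Then A = (D²/8)(θ − sin θ) = 0.6867 m² and P = Dθ/2 = 2.077 m.
Hydraulic radius R = A/P = 0.6867/2.077 = 0.3306 m.
V = (1/n) R^(2/3) √S = (1/0.016) × 0.3306^(2/3) × √0.017 = 3.896 m/s. Hydraulic depth D_h = A/T = 0.6867/1.33 = 0.5163 m.
Froude number Fr = V/√(g·D_h) = 3.896/√(9.81×0.5163) = 1.73, which is greater than 1, so the flow is supercritical.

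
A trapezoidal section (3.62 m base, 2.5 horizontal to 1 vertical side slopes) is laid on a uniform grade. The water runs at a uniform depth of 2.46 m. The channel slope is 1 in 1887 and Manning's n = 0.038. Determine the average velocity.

V = 0.767 m/s

With bottom width b = 3.62 m and side slope z = 2.5: A = (b + zy)y = (3.62 + 2.5×2.46)×2.46 = 24.03 m²; P = b + 2y√(1+z²) = 3.62 + 2×2.46×2.693 = 16.87 m.
Hydraulic radius R = A/P = 24.03/16.87 = 1.425 m.
From Manning's equation, V = (1/n) R^(2/3) S^(1/2) = (1/0.038) × 1.425^(2/3) × 0.0005299^(1/2) = 0.767 m/s.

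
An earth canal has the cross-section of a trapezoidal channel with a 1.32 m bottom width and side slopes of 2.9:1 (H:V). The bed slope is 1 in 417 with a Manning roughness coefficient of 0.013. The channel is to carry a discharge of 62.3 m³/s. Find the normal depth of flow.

Manning's equation rearranged: A R^(2/3) = nQ / (1·√S) = 0.013 × 62.3 / (√0.002398) = 16.54.
Trying y = 2.33 m: A R^(2/3) = 21.31 — over.
Trying y = 2.1 m: A R^(2/3) = 16.54 — close enough.

y_n = 2.1 m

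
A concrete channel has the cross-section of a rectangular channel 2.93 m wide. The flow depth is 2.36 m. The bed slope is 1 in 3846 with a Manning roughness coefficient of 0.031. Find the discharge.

Flow area A = b·y = 2.93 × 2.36 = 6.915 m². Wetted perimeter P = b + 2y = 2.93 + 2×2.36 = 7.65 m.
Hydraulic radius R = A/P = 6.915/7.65 = 0.9039 m.
Manning's equation: Q = (1/n) A R^(2/3) S^(1/2) = (1/0.031) × 6.915 × 0.9039^(2/3) × 0.00026^(1/2) = 3.36 m³/s.

Q = 3.36 m³/s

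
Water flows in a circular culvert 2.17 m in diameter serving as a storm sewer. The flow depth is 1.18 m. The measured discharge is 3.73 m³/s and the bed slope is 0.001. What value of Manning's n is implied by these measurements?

For a circular section of diameter D = 2.17 m at depth y = 1.18 m, the central angle is θ = 2 arccos(1 − 2y/D) = 3.317 rad. Then A = (D²/8)(θ − sin θ) = 2.055 m² and P = Dθ/2 = 3.599 m.
Hydraulic radius R = A/P = 2.055/3.599 = 0.571 m.
Rearranging Manning's equation: n = (1/Q) A R^(2/3) S^(1/2) = (1/3.73) × 2.055 × 0.571^(2/3) × √0.001 = 0.012.

n = 0.012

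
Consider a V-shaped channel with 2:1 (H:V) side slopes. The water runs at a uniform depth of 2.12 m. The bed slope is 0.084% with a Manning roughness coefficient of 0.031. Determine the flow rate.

Q = 8.11 m³/s

For a triangular section with side slope z = 2: A = zy² = 2×2.12² = 8.989 m²; P = 2y√(1+z²) = 2×2.12×2.236 = 9.481 m.
Hydraulic radius R = A/P = 8.989/9.481 = 0.9481 m.
Manning's equation: Q = (1/n) A R^(2/3) S^(1/2) = (1/0.031) × 8.989 × 0.9481^(2/3) × 0.00084^(1/2) = 8.11 m³/s.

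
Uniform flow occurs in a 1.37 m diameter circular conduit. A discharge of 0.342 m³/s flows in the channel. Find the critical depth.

At critical depth, Q² T / (g A³) = 1, i.e. A³/T = Q²/g = 0.342²/9.81 = 0.01192.
Try y = 0.368 m: A³/T = 0.02668 — over.
Try y = 0.299 m: A³/T = 0.01187 — close enough.

y_c = 0.299 m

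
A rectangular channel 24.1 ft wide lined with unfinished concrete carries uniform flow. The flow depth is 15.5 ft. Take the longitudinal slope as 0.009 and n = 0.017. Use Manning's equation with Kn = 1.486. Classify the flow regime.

Flow area A = b·y = 24.1 × 15.5 = 373.6 ft². Wetted perimeter P = b + 2y = 24.1 + 2×15.5 = 55.1 ft.
Hydraulic radius R = A/P = 373.6/55.1 = 6.779 ft.
V = (1.486/n) R^(2/3) √S = (1.486/0.017) × 6.779^(2/3) × √0.009 = 29.7 ft/s. Hydraulic depth D_h = A/T = 373.6/24.1 = 15.5 ft.
Froude number Fr = V/√(g·D_h) = 29.7/√(32.2×15.5) = 1.33, which is greater than 1, so the flow is supercritical.

supercritical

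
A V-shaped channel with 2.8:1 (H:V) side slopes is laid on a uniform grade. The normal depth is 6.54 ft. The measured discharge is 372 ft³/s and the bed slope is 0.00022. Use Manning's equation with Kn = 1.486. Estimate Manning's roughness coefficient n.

For a triangular section with side slope z = 2.8: A = zy² = 2.8×6.54² = 119.8 ft²; P = 2y√(1+z²) = 2×6.54×2.973 = 38.89 ft.
Hydraulic radius R = A/P = 119.8/38.89 = 3.079 ft.
Rearranging Manning's equation: n = (1.486/Q) A R^(2/3) S^(1/2) = (1.486/372) × 119.8 × 3.079^(2/3) × √0.00022 = 0.015.

n = 0.015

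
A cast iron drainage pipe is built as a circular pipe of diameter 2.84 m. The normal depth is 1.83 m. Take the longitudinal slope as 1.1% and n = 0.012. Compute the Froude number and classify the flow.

supercritical

For a circular section of diameter D = 2.84 m at depth y = 1.83 m, the central angle is θ = 2 arccos(1 − 2y/D) = 3.727 rad. Then A = (D²/8)(θ − sin θ) = 4.315 m² and P = Dθ/2 = 5.293 m.
Hydraulic radius R = A/P = 4.315/5.293 = 0.8153 m.
V = (1/n) R^(2/3) √S = (1/0.012) × 0.8153^(2/3) × √0.011 = 7.628 m/s. Hydraulic depth D_h = A/T = 4.315/2.719 = 1.587 m.
Froude number Fr = V/√(g·D_h) = 7.628/√(9.81×1.587) = 1.93, which is greater than 1, so the flow is supercritical.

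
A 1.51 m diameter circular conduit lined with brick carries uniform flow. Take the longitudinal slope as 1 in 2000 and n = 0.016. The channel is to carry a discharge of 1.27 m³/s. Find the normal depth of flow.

Manning's equation rearranged: A R^(2/3) = nQ / (1·√S) = 0.016 × 1.27 / (√0.0005) = 0.9087.
Try y = 1.4 m: A R^(2/3) = 1.005 — high.
Try y = 0.87 m: A R^(2/3) = 0.5901 — low.
Try y = 1.2 m: A R^(2/3) = 0.9083 — ≈ 0.9087.

y_n = 1.2 m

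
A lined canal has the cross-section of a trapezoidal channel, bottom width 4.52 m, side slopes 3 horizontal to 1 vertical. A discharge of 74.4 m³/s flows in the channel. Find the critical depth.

y_c = 2 m

At critical depth, Q² T / (g A³) = 1, i.e. A³/T = Q²/g = 74.4²/9.81 = 564.3.
At y = 2.35 m: A³/T = 1080 — over.
At y = 1.66 m: A³/T = 270.8 — short.
At y = 2 m: A³/T = 563.8 — matches.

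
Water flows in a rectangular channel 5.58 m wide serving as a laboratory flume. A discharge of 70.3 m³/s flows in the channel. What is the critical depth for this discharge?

For a rectangular channel, critical depth y_c = (q²/g)^(1/3) where q = Q/b = 70.3/5.58 = 12.6 m²/s.
So y_c = (12.6²/9.81)^(1/3) = 2.53 m.

y_c = 2.53 m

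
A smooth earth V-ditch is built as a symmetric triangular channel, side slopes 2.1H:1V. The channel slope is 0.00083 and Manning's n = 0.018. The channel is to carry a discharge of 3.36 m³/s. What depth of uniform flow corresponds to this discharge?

Manning's equation rearranged: A R^(2/3) = nQ / (1·√S) = 0.018 × 3.36 / (√0.00083) = 2.099.
Trying y = 1.42 m: A R^(2/3) = 3.148 — over.
Trying y = 1 m: A R^(2/3) = 1.236 — short.
Trying y = 1.22 m: A R^(2/3) = 2.1 — matches.

y_n = 1.22 m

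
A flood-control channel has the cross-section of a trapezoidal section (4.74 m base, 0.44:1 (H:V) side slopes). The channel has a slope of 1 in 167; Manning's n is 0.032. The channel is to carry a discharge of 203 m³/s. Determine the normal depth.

y_n = 6.12 m

Manning's equation rearranged: A R^(2/3) = nQ / (1·√S) = 0.032 × 203 / (√0.005988) = 83.95.
At y = 7.83 m: A R^(2/3) = 131.3 — over.
At y = 6.12 m: A R^(2/3) = 84.05 — matches.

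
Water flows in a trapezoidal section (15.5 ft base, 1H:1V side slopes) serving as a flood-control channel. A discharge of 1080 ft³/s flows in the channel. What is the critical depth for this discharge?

y_c = 4.77 ft

At critical depth, Q² T / (g A³) = 1, i.e. A³/T = Q²/g = 1080²/32.2 = 36220.
At y = 5.59 ft: A³/T = 61420 — high.
At y = 3.77 ft: A³/T = 16640 — low.
At y = 4.77 ft: A³/T = 36100 — matches.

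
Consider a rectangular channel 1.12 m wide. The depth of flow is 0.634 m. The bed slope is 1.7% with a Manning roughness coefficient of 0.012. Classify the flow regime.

Flow area A = b·y = 1.12 × 0.634 = 0.7101 m². Wetted perimeter P = b + 2y = 1.12 + 2×0.634 = 2.388 m.
Hydraulic radius R = A/P = 0.7101/2.388 = 0.2974 m.
V = (1/n) R^(2/3) √S = (1/0.012) × 0.2974^(2/3) × √0.017 = 4.841 m/s. Hydraulic depth D_h = A/T = 0.7101/1.12 = 0.634 m.
Froude number Fr = V/√(g·D_h) = 4.841/√(9.81×0.634) = 1.94, which is greater than 1, so the flow is supercritical.

supercritical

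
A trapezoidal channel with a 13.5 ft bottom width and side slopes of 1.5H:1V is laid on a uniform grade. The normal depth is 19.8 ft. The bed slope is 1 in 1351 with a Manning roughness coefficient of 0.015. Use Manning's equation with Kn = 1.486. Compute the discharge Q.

With bottom width b = 13.5 ft and side slope z = 1.5: A = (b + zy)y = (13.5 + 1.5×19.8)×19.8 = 855.4 ft²; P = b + 2y√(1+z²) = 13.5 + 2×19.8×1.803 = 84.89 ft.
Hydraulic radius R = A/P = 855.4/84.89 = 10.08 ft.
Manning's equation: Q = (1.486/n) A R^(2/3) S^(1/2) = (1.486/0.015) × 855.4 × 10.08^(2/3) × 0.0007402^(1/2) = 10800 ft³/s.

Q = 10800 ft³/s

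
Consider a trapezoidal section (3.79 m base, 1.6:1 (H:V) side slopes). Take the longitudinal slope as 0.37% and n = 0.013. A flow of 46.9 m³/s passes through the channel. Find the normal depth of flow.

y_n = 1.57 m

Manning's equation rearranged: A R^(2/3) = nQ / (1·√S) = 0.013 × 46.9 / (√0.0037) = 10.02.
Trying y = 1.7 m: A R^(2/3) = 11.68 — over.
Trying y = 1.17 m: A R^(2/3) = 5.744 — short.
Trying y = 1.57 m: A R^(2/3) = 10.02 — ≈ 10.02.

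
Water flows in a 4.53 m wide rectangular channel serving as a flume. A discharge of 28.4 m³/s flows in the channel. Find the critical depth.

y_c = 1.59 m

For a rectangular channel, critical depth y_c = (q²/g)^(1/3) where q = Q/b = 28.4/4.53 = 6.269 m²/s.
So y_c = (6.269²/9.81)^(1/3) = 1.59 m.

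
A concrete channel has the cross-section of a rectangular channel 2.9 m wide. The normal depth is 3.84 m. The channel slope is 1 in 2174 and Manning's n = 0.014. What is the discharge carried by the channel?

Q = 17.7 m³/s

Flow area A = b·y = 2.9 × 3.84 = 11.14 m². Wetted perimeter P = b + 2y = 2.9 + 2×3.84 = 10.58 m.
Hydraulic radius R = A/P = 11.14/10.58 = 1.053 m.
Manning's equation: Q = (1/n) A R^(2/3) S^(1/2) = (1/0.014) × 11.14 × 1.053^(2/3) × 0.00046^(1/2) = 17.7 m³/s.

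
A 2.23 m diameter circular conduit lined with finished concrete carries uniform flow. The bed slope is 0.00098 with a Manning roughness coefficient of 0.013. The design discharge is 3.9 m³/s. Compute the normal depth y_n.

Manning's equation rearranged: A R^(2/3) = nQ / (1·√S) = 0.013 × 3.9 / (√0.00098) = 1.62.
At y = 0.932 m: A R^(2/3) = 0.9656 — low.
At y = 1.38 m: A R^(2/3) = 1.863 — high.
At y = 1.26 m: A R^(2/3) = 1.618 — close enough.

y_n = 1.26 m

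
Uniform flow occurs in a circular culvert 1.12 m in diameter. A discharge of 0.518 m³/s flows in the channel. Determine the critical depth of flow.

y_c = 0.393 m

At critical depth, Q² T / (g A³) = 1, i.e. A³/T = Q²/g = 0.518²/9.81 = 0.02735.
Try y = 0.481 m: A³/T = 0.05965 — high.
Try y = 0.312 m: A³/T = 0.01122 — low.
Try y = 0.393 m: A³/T = 0.02743 — matches.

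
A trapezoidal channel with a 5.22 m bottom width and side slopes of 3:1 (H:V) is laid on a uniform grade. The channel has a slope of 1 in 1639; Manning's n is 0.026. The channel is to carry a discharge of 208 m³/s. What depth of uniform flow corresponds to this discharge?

y_n = 5.22 m

Manning's equation rearranged: A R^(2/3) = nQ / (1·√S) = 0.026 × 208 / (√0.0006101) = 218.9.
At y = 6.1 m: A R^(2/3) = 316.4 — too large.
At y = 3.82 m: A R^(2/3) = 106.8 — too small.
At y = 5.22 m: A R^(2/3) = 219.1 — close enough.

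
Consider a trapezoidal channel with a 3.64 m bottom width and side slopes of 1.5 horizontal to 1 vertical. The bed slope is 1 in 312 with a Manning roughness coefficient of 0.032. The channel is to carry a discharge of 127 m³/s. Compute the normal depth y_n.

Manning's equation rearranged: A R^(2/3) = nQ / (1·√S) = 0.032 × 127 / (√0.003205) = 71.78.
Try y = 5.27 m: A R^(2/3) = 117.6 — over.
Try y = 4.22 m: A R^(2/3) = 71.84 — close enough.

y_n = 4.22 m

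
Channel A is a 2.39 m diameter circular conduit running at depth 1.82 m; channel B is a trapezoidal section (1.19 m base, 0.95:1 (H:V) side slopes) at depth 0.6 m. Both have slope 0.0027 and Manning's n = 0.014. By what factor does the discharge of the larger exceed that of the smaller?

5.41

Channel A: For a circular section of diameter D = 2.39 m at depth y = 1.82 m, the central angle is θ = 2 arccos(1 − 2y/D) = 4.242 rad. Then A = (D²/8)(θ − sin θ) = 3.666 m² and P = Dθ/2 = 5.07 m. Hydraulic radius R = A/P = 3.666/5.07 = 0.7231 m. Q_A = (1/0.014)·3.666·0.7231^(2/3)·√0.0027 = 10.96 m³/s.
Channel B: With bottom width b = 1.19 m and side slope z = 0.95: A = (b + zy)y = (1.19 + 0.95×0.6)×0.6 = 1.056 m²; P = b + 2y√(1+z²) = 1.19 + 2×0.6×1.379 = 2.845 m. Hydraulic radius R = A/P = 1.056/2.845 = 0.3712 m. Q_B = (1/0.014)·1.056·0.3712^(2/3)·√0.0027 = 2.024 m³/s.
The larger discharge is 10.96 m³/s and the smaller is 2.024 m³/s; the ratio is 5.41.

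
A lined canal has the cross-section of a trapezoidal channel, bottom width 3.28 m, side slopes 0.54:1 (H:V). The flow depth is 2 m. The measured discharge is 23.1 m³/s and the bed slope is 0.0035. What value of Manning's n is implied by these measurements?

With bottom width b = 3.28 m and side slope z = 0.54: A = (b + zy)y = (3.28 + 0.54×2)×2 = 8.72 m²; P = b + 2y√(1+z²) = 3.28 + 2×2×1.136 = 7.826 m.
Hydraulic radius R = A/P = 8.72/7.826 = 1.114 m.
Rearranging Manning's equation: n = (1/Q) A R^(2/3) S^(1/2) = (1/23.1) × 8.72 × 1.114^(2/3) × √0.0035 = 0.024.

n = 0.024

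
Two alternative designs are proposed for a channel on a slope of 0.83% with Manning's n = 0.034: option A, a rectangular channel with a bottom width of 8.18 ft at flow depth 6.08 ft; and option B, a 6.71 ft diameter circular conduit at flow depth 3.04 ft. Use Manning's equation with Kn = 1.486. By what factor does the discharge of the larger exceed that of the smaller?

Channel A: Flow area A = b·y = 8.18 × 6.08 = 49.73 ft². Wetted perimeter P = b + 2y = 8.18 + 2×6.08 = 20.34 ft. Hydraulic radius R = A/P = 49.73/20.34 = 2.445 ft. Q_A = (1.486/0.034)·49.73·2.445^(2/3)·√0.0083 = 359.4 ft³/s.
Channel B: For a circular section of diameter D = 6.71 ft at depth y = 3.04 ft, the central angle is θ = 2 arccos(1 − 2y/D) = 2.954 rad. Then A = (D²/8)(θ − sin θ) = 15.57 ft² and P = Dθ/2 = 9.909 ft. Hydraulic radius R = A/P = 15.57/9.909 = 1.571 ft. Q_B = (1.486/0.034)·15.57·1.571^(2/3)·√0.0083 = 83.8 ft³/s.
The larger discharge is 359.4 ft³/s and the smaller is 83.8 ft³/s; the ratio is 4.29.

4.29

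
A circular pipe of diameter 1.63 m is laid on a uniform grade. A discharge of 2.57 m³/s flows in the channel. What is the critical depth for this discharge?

y_c = 0.808 m

At critical depth, Q² T / (g A³) = 1, i.e. A³/T = Q²/g = 2.57²/9.81 = 0.6733.
Trying y = 0.883 m: A³/T = 0.9463 — over.
Trying y = 0.655 m: A³/T = 0.3018 — short.
Trying y = 0.808 m: A³/T = 0.6742 — ≈ 0.6733.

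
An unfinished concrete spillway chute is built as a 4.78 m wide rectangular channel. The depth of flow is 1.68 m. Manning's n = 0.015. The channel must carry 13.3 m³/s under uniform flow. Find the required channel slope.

S = 0.000628

Flow area A = b·y = 4.78 × 1.68 = 8.03 m². Wetted perimeter P = b + 2y = 4.78 + 2×1.68 = 8.14 m.
Hydraulic radius R = A/P = 8.03/8.14 = 0.9865 m.
From Manning's equation, S = [nQ / (1 A R^(2/3))]² = [0.015 × 13.3 / (1 × 8.03 × 0.9865^(2/3))]² = 0.000628.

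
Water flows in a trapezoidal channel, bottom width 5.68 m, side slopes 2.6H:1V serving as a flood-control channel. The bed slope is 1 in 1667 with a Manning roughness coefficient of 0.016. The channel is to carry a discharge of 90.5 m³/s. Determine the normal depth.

Manning's equation rearranged: A R^(2/3) = nQ / (1·√S) = 0.016 × 90.5 / (√0.0005999) = 59.12.
Trying y = 3.33 m: A R^(2/3) = 75.04 — too large.
Trying y = 2.05 m: A R^(2/3) = 27.16 — too small.
Trying y = 2.98 m: A R^(2/3) = 59.12 — close enough.

y_n = 2.98 m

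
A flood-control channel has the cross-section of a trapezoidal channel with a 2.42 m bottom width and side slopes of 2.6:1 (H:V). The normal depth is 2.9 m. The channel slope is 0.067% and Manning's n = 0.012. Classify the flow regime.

subcritical

With bottom width b = 2.42 m and side slope z = 2.6: A = (b + zy)y = (2.42 + 2.6×2.9)×2.9 = 28.88 m²; P = b + 2y√(1+z²) = 2.42 + 2×2.9×2.786 = 18.58 m.
Hydraulic radius R = A/P = 28.88/18.58 = 1.555 m.
V = (1/n) R^(2/3) √S = (1/0.012) × 1.555^(2/3) × √0.00067 = 2.895 m/s. Hydraulic depth D_h = A/T = 28.88/17.5 = 1.651 m.
Froude number Fr = V/√(g·D_h) = 2.895/√(9.81×1.651) = 0.719, which is less than 1, so the flow is subcritical.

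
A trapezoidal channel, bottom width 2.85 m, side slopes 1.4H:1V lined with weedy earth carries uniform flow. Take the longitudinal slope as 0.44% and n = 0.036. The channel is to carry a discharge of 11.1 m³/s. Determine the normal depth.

Manning's equation rearranged: A R^(2/3) = nQ / (1·√S) = 0.036 × 11.1 / (√0.0044) = 6.024.
Try y = 1.73 m: A R^(2/3) = 9.339 — too large.
Try y = 1.02 m: A R^(2/3) = 3.394 — too small.
Try y = 1.38 m: A R^(2/3) = 6.007 — matches.

y_n = 1.38 m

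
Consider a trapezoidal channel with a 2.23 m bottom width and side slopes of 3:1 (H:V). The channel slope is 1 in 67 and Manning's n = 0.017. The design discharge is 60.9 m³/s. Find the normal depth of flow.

y_n = 1.45 m

Manning's equation rearranged: A R^(2/3) = nQ / (1·√S) = 0.017 × 60.9 / (√0.01493) = 8.474.
Try y = 1.79 m: A R^(2/3) = 13.64 — high.
Try y = 1 m: A R^(2/3) = 3.767 — low.
Try y = 1.45 m: A R^(2/3) = 8.473 — close enough.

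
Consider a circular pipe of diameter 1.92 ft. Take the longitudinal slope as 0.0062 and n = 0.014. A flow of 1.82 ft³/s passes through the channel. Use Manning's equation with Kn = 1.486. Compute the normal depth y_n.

Manning's equation rearranged: A R^(2/3) = nQ / (1.486·√S) = 0.014 × 1.82 / (1.486 × √0.0062) = 0.2178.
At y = 0.356 ft: A R^(2/3) = 0.1333 — low.
At y = 0.454 ft: A R^(2/3) = 0.2176 — close enough.

y_n = 0.454 ft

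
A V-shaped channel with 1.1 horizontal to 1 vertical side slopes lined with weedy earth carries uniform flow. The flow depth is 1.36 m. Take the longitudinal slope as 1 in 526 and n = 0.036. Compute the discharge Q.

Q = 1.56 m³/s

For a triangular section with side slope z = 1.1: A = zy² = 1.1×1.36² = 2.035 m²; P = 2y√(1+z²) = 2×1.36×1.487 = 4.044 m.
Hydraulic radius R = A/P = 2.035/4.044 = 0.5032 m.
Manning's equation: Q = (1/n) A R^(2/3) S^(1/2) = (1/0.036) × 2.035 × 0.5032^(2/3) × 0.001901^(1/2) = 1.56 m³/s.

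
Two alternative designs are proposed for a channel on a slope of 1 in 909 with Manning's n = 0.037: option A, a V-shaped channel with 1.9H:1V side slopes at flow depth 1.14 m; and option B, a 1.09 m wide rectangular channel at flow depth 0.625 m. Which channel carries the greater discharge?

channel A

Channel A: For a triangular section with side slope z = 1.9: A = zy² = 1.9×1.14² = 2.469 m²; P = 2y√(1+z²) = 2×1.14×2.147 = 4.895 m. Hydraulic radius R = A/P = 2.469/4.895 = 0.5044 m. Q_A = (1/0.037)·2.469·0.5044^(2/3)·√0.0011 = 1.403 m³/s.
Channel B: Flow area A = b·y = 1.09 × 0.625 = 0.6813 m². Wetted perimeter P = b + 2y = 1.09 + 2×0.625 = 2.34 m. Hydraulic radius R = A/P = 0.6813/2.34 = 0.2911 m. Q_B = (1/0.037)·0.6813·0.2911^(2/3)·√0.0011 = 0.2683 m³/s.
Q_A = 1.403 m³/s vs Q_B = 0.2683 m³/s, so channel A carries more.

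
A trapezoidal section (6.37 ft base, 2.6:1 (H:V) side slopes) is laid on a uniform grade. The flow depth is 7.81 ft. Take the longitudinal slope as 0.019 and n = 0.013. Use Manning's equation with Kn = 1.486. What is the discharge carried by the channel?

Q = 8510 ft³/s

With bottom width b = 6.37 ft and side slope z = 2.6: A = (b + zy)y = (6.37 + 2.6×7.81)×7.81 = 208.3 ft²; P = b + 2y√(1+z²) = 6.37 + 2×7.81×2.786 = 49.88 ft.
Hydraulic radius R = A/P = 208.3/49.88 = 4.177 ft.
Manning's equation: Q = (1.486/n) A R^(2/3) S^(1/2) = (1.486/0.013) × 208.3 × 4.177^(2/3) × 0.019^(1/2) = 8510 ft³/s.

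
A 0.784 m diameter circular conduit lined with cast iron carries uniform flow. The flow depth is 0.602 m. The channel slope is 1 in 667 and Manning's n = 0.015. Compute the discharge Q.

For a circular section of diameter D = 0.784 m at depth y = 0.602 m, the central angle is θ = 2 arccos(1 − 2y/D) = 4.272 rad. Then A = (D²/8)(θ − sin θ) = 0.3978 m² and P = Dθ/2 = 1.675 m.
Hydraulic radius R = A/P = 0.3978/1.675 = 0.2375 m.
Manning's equation: Q = (1/n) A R^(2/3) S^(1/2) = (1/0.015) × 0.3978 × 0.2375^(2/3) × 0.001499^(1/2) = 0.394 m³/s.

Q = 0.394 m³/s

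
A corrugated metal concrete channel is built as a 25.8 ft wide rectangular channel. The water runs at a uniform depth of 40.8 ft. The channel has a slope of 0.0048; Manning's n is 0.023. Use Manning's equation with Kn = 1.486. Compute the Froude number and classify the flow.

subcritical

Flow area A = b·y = 25.8 × 40.8 = 1053 ft². Wetted perimeter P = b + 2y = 25.8 + 2×40.8 = 107.4 ft.
Hydraulic radius R = A/P = 1053/107.4 = 9.801 ft.
V = (1.486/n) R^(2/3) √S = (1.486/0.023) × 9.801^(2/3) × √0.0048 = 20.5 ft/s. Hydraulic depth D_h = A/T = 1053/25.8 = 40.8 ft.
Froude number Fr = V/√(g·D_h) = 20.5/√(32.2×40.8) = 0.566, which is less than 1, so the flow is subcritical.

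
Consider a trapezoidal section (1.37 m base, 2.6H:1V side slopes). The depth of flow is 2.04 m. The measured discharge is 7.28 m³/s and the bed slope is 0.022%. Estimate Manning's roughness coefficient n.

n = 0.029

With bottom width b = 1.37 m and side slope z = 2.6: A = (b + zy)y = (1.37 + 2.6×2.04)×2.04 = 13.61 m²; P = b + 2y√(1+z²) = 1.37 + 2×2.04×2.786 = 12.74 m.
Hydraulic radius R = A/P = 13.61/12.74 = 1.069 m.
Rearranging Manning's equation: n = (1/Q) A R^(2/3) S^(1/2) = (1/7.28) × 13.61 × 1.069^(2/3) × √0.00022 = 0.029.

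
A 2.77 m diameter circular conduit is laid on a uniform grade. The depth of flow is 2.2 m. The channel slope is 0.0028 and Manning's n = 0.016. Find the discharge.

Q = 15.1 m³/s

For a circular section of diameter D = 2.77 m at depth y = 2.2 m, the central angle is θ = 2 arccos(1 − 2y/D) = 4.4 rad. Then A = (D²/8)(θ − sin θ) = 5.133 m² and P = Dθ/2 = 6.094 m.
Hydraulic radius R = A/P = 5.133/6.094 = 0.8423 m.
Manning's equation: Q = (1/n) A R^(2/3) S^(1/2) = (1/0.016) × 5.133 × 0.8423^(2/3) × 0.0028^(1/2) = 15.1 m³/s.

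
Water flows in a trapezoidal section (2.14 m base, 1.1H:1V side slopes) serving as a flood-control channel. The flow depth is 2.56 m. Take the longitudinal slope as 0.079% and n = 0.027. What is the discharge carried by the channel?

With bottom width b = 2.14 m and side slope z = 1.1: A = (b + zy)y = (2.14 + 1.1×2.56)×2.56 = 12.69 m²; P = b + 2y√(1+z²) = 2.14 + 2×2.56×1.487 = 9.751 m.
Hydraulic radius R = A/P = 12.69/9.751 = 1.301 m.
Manning's equation: Q = (1/n) A R^(2/3) S^(1/2) = (1/0.027) × 12.69 × 1.301^(2/3) × 0.00079^(1/2) = 15.7 m³/s.

Q = 15.7 m³/s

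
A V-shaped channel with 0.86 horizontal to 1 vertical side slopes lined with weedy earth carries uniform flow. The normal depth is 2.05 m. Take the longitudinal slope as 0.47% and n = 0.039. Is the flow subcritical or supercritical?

subcritical

For a triangular section with side slope z = 0.86: A = zy² = 0.86×2.05² = 3.614 m²; P = 2y√(1+z²) = 2×2.05×1.319 = 5.408 m.
Hydraulic radius R = A/P = 3.614/5.408 = 0.6683 m.
V = (1/n) R^(2/3) √S = (1/0.039) × 0.6683^(2/3) × √0.0047 = 1.344 m/s. Hydraulic depth D_h = A/T = 3.614/3.526 = 1.025 m.
Froude number Fr = V/√(g·D_h) = 1.344/√(9.81×1.025) = 0.424, which is less than 1, so the flow is subcritical.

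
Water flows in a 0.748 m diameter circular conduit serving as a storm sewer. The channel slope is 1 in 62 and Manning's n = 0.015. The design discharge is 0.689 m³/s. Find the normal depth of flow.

y_n = 0.403 m

Manning's equation rearranged: A R^(2/3) = nQ / (1·√S) = 0.015 × 0.689 / (√0.01613) = 0.08138.
Trying y = 0.339 m: A R^(2/3) = 0.06061 — short.
Trying y = 0.441 m: A R^(2/3) = 0.09397 — over.
Trying y = 0.403 m: A R^(2/3) = 0.08138 — matches.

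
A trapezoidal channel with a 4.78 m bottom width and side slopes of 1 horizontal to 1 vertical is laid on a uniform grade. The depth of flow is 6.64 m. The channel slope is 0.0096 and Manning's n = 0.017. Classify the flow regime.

With bottom width b = 4.78 m and side slope z = 1: A = (b + zy)y = (4.78 + 1×6.64)×6.64 = 75.83 m²; P = b + 2y√(1+z²) = 4.78 + 2×6.64×1.414 = 23.56 m.
Hydraulic radius R = A/P = 75.83/23.56 = 3.218 m.
V = (1/n) R^(2/3) √S = (1/0.017) × 3.218^(2/3) × √0.0096 = 12.56 m/s. Hydraulic depth D_h = A/T = 75.83/18.06 = 4.199 m.
Froude number Fr = V/√(g·D_h) = 12.56/√(9.81×4.199) = 1.96, which is greater than 1, so the flow is supercritical.

supercritical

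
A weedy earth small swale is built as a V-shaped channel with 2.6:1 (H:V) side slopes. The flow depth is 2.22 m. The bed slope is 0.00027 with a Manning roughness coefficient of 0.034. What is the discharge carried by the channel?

For a triangular section with side slope z = 2.6: A = zy² = 2.6×2.22² = 12.81 m²; P = 2y√(1+z²) = 2×2.22×2.786 = 12.37 m.
Hydraulic radius R = A/P = 12.81/12.37 = 1.036 m.
Manning's equation: Q = (1/n) A R^(2/3) S^(1/2) = (1/0.034) × 12.81 × 1.036^(2/3) × 0.00027^(1/2) = 6.34 m³/s.

Q = 6.34 m³/s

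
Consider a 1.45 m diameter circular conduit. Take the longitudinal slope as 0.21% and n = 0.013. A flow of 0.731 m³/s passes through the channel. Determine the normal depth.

Manning's equation rearranged: A R^(2/3) = nQ / (1·√S) = 0.013 × 0.731 / (√0.0021) = 0.2074.
Trying y = 0.591 m: A R^(2/3) = 0.2928 — high.
Trying y = 0.35 m: A R^(2/3) = 0.1073 — low.
Trying y = 0.491 m: A R^(2/3) = 0.2074 — ≈ 0.2074.

y_n = 0.491 m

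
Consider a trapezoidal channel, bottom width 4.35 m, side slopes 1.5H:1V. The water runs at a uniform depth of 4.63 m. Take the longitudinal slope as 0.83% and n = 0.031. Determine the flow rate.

With bottom width b = 4.35 m and side slope z = 1.5: A = (b + zy)y = (4.35 + 1.5×4.63)×4.63 = 52.3 m²; P = b + 2y√(1+z²) = 4.35 + 2×4.63×1.803 = 21.04 m.
Hydraulic radius R = A/P = 52.3/21.04 = 2.485 m.
Manning's equation: Q = (1/n) A R^(2/3) S^(1/2) = (1/0.031) × 52.3 × 2.485^(2/3) × 0.0083^(1/2) = 282 m³/s.

Q = 282 m³/s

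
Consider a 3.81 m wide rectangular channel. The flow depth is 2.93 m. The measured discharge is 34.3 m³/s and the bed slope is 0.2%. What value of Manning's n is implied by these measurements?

n = 0.016

Flow area A = b·y = 3.81 × 2.93 = 11.16 m². Wetted perimeter P = b + 2y = 3.81 + 2×2.93 = 9.67 m.
Hydraulic radius R = A/P = 11.16/9.67 = 1.154 m.
Rearranging Manning's equation: n = (1/Q) A R^(2/3) S^(1/2) = (1/34.3) × 11.16 × 1.154^(2/3) × √0.002 = 0.016.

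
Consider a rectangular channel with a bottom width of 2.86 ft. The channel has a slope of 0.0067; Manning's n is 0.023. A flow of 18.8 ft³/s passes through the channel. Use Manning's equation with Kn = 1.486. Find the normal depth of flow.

Manning's equation rearranged: A R^(2/3) = nQ / (1.486·√S) = 0.023 × 18.8 / (1.486 × √0.0067) = 3.555.
At y = 1.31 ft: A R^(2/3) = 2.908 — low.
At y = 1.72 ft: A R^(2/3) = 4.171 — high.
At y = 1.52 ft: A R^(2/3) = 3.546 — matches.

y_n = 1.52 ft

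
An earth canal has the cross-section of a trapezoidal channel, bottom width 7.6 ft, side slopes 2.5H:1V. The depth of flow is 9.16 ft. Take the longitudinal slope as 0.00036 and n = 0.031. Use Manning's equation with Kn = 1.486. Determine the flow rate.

With bottom width b = 7.6 ft and side slope z = 2.5: A = (b + zy)y = (7.6 + 2.5×9.16)×9.16 = 279.4 ft²; P = b + 2y√(1+z²) = 7.6 + 2×9.16×2.693 = 56.93 ft.
Hydraulic radius R = A/P = 279.4/56.93 = 4.908 ft.
Manning's equation: Q = (1.486/n) A R^(2/3) S^(1/2) = (1.486/0.031) × 279.4 × 4.908^(2/3) × 0.00036^(1/2) = 734 ft³/s.

Q = 734 ft³/s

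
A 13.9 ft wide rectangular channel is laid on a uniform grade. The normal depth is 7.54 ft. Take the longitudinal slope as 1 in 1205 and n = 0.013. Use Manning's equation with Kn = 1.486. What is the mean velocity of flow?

Flow area A = b·y = 13.9 × 7.54 = 104.8 ft². Wetted perimeter P = b + 2y = 13.9 + 2×7.54 = 28.98 ft.
Hydraulic radius R = A/P = 104.8/28.98 = 3.616 ft.
From Manning's equation, V = (1.486/n) R^(2/3) S^(1/2) = (1.486/0.013) × 3.616^(2/3) × 0.0008299^(1/2) = 7.76 ft/s.

V = 7.76 ft/s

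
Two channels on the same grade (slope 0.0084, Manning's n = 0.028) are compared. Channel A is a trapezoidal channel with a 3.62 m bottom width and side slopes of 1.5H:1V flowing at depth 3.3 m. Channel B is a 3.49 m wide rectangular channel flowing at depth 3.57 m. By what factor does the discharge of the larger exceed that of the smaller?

3.05

Channel A: With bottom width b = 3.62 m and side slope z = 1.5: A = (b + zy)y = (3.62 + 1.5×3.3)×3.3 = 28.28 m²; P = b + 2y√(1+z²) = 3.62 + 2×3.3×1.803 = 15.52 m. Hydraulic radius R = A/P = 28.28/15.52 = 1.822 m. Q_A = (1/0.028)·28.28·1.822^(2/3)·√0.0084 = 138.1 m³/s.
Channel B: Flow area A = b·y = 3.49 × 3.57 = 12.46 m². Wetted perimeter P = b + 2y = 3.49 + 2×3.57 = 10.63 m. Hydraulic radius R = A/P = 12.46/10.63 = 1.172 m. Q_B = (1/0.028)·12.46·1.172^(2/3)·√0.0084 = 45.34 m³/s.
The larger discharge is 138.1 m³/s and the smaller is 45.34 m³/s; the ratio is 3.05.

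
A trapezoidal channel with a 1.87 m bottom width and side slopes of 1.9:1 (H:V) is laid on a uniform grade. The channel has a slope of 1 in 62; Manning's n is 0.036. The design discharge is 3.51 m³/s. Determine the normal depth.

Manning's equation rearranged: A R^(2/3) = nQ / (1·√S) = 0.036 × 3.51 / (√0.01613) = 0.995.
Try y = 0.752 m: A R^(2/3) = 1.534 — over.
Try y = 0.601 m: A R^(2/3) = 0.9936 — close enough.

y_n = 0.601 m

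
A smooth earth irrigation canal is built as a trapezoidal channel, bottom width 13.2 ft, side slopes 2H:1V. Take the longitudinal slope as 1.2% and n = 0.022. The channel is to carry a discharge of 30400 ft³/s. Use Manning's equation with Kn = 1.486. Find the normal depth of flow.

y_n = 18.3 ft

Manning's equation rearranged: A R^(2/3) = nQ / (1.486·√S) = 0.022 × 30400 / (1.486 × √0.012) = 4109.
Trying y = 13.3 ft: A R^(2/3) = 1989 — short.
Trying y = 20.1 ft: A R^(2/3) = 5118 — over.
Trying y = 18.3 ft: A R^(2/3) = 4113 — close enough.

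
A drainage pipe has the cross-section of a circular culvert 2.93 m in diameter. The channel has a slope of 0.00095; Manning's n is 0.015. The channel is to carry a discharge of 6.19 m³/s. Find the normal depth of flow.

y_n = 1.55 m

Manning's equation rearranged: A R^(2/3) = nQ / (1·√S) = 0.015 × 6.19 / (√0.00095) = 3.012.
Trying y = 1.24 m: A R^(2/3) = 2.045 — short.
Trying y = 1.55 m: A R^(2/3) = 3.011 — close enough.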